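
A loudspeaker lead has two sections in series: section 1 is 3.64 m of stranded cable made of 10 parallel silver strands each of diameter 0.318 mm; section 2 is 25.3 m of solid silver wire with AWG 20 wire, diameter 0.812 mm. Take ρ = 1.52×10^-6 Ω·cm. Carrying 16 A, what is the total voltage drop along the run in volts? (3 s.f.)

13.0 V

ρ = 1.52×10^-6 Ω·cm = 1.52×10^-8 Ω·m
Section 1: A_strand = π(1.5900e-04)² = 7.942e-08 m²; R₁ = ρL/(N·A_s) = (1.52×10^-8)(3.64)/(10×7.942e-08) = 0.06966 Ω
Section 2: A = π(0.812/2 mm)² = π(4.0600e-04 m)² = 5.178e-07 m²
R₂ = (1.52×10^-8)(25.3)/(5.178e-07) = 0.7426 Ω
R = R₁ + R₂ = 0.8123 Ω
V = IR = 16 × 0.8123 = 13.0 V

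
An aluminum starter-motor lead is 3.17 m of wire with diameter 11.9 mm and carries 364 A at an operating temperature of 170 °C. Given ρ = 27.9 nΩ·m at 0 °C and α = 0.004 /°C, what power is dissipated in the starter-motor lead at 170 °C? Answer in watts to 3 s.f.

ρ = 27.9 nΩ·m = 2.79×10^-8 Ω·m
A = π(d/2)² = π(5.9500e-03 m)² = 1.112e-04 m²
R₍0₎ = ρL/A = (2.79×10^-8)(3.17)/(1.112e-04) = 7.952×10^-4 Ω
R₍170₎ = R₍0₎(1 + αΔT) = 7.952×10^-4 × (1 + 0.004×170) = 0.001336 Ω
P = I²R = (364)² × 0.001336 = 177 W

177 W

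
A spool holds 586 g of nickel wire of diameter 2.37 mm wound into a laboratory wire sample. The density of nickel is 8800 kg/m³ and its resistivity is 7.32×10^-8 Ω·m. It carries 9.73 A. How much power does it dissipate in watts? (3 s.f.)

23.7 W

A = π(d/2)² = π(1.1850e-03 m)² = 4.4115e-06 m²
L = m/(density·A) = 0.586/(8800×4.4115e-06) = 15.09 m
R = ρL/A = (7.32×10^-8)(15.09)/(4.4115e-06) = 0.2505 Ω
P = I²R = (9.73)² × 0.2505 = 23.7 W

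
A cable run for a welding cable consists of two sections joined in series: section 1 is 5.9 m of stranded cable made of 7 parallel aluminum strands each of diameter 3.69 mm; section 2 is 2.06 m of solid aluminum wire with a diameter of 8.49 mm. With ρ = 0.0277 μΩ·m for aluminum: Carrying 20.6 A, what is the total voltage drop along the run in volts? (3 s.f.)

ρ = 0.0277 μΩ·m = 2.77×10^-8 Ω·m
Section 1: A_strand = π(1.8450e-03)² = 1.069e-05 m²; R₁ = ρL/(N·A_s) = (2.77×10^-8)(5.9)/(7×1.069e-05) = 0.002183 Ω
Section 2: A = π(d/2)² = π(4.2450e-03 m)² = 5.661e-05 m²
R₂ = (2.77×10^-8)(2.06)/(5.661e-05) = 0.001008 Ω
R = R₁ + R₂ = 0.003191 Ω
V = IR = 20.6 × 0.003191 = 0.0657 V

0.0657 V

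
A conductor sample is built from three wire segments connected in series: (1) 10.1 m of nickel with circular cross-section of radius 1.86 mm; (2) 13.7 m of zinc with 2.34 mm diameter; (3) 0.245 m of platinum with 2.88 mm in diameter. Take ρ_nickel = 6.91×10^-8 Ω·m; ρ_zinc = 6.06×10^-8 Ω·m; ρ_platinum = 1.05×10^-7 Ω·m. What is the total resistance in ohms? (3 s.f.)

Seg 1: A = πr² = π(1.8600e-03 m)² = 1.087e-05 m²
R_1 = (6.91×10^-8)(10.1)/(1.087e-05) = 0.06421 Ω
Seg 2: A = π(d/2)² = π(1.1700e-03 m)² = 4.301e-06 m²
R_2 = (6.06×10^-8)(13.7)/(4.301e-06) = 0.1931 Ω
Seg 3: A = π(d/2)² = π(1.4400e-03 m)² = 6.514e-06 m²
R_3 = (1.05×10^-7)(0.245)/(6.514e-06) = 0.003949 Ω
R_total = R_1 + R_2 + R_3 = 0.261 Ω

0.261 Ω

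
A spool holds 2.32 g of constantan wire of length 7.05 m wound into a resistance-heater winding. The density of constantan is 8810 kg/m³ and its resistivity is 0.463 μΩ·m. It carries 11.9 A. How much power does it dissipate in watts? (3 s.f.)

ρ = 0.463 μΩ·m = 4.63×10^-7 Ω·m
A = m/(density·L) = 0.00232/(8810×7.05) = 3.7353e-08 m²
R = ρL/A = (4.63×10^-7)(7.05)/(3.7353e-08) = 87.39 Ω
P = I²R = (11.9)² × 87.39 = 12400 W

12400 W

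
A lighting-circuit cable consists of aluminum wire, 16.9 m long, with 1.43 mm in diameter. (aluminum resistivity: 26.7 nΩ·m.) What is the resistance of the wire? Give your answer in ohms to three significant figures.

ρ = 26.7 nΩ·m = 2.67×10^-8 Ω·m
A = π(d/2)² = π(7.1500e-04 m)² = 1.606e-06 m²
R = ρL/A = (2.67×10^-8)(16.9 m)/(1.606e-06 m²) = 0.281 Ω

0.281 Ω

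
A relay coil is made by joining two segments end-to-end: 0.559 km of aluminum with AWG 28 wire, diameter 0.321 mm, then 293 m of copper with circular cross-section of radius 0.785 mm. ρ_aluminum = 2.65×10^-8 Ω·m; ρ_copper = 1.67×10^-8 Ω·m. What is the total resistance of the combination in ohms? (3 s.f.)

186 Ω

Segment 1: A = π(0.321/2 mm)² = π(1.6050e-04 m)² = 8.093e-08 m²
R₁ = ρL/A = (2.65×10^-8)(559)/(8.093e-08) = 183 Ω
Segment 2: A = πr² = π(7.8500e-04 m)² = 1.936e-06 m²
R₂ = (1.67×10^-8)(293)/(1.936e-06) = 2.528 Ω
R = R₁ + R₂ = 186 Ω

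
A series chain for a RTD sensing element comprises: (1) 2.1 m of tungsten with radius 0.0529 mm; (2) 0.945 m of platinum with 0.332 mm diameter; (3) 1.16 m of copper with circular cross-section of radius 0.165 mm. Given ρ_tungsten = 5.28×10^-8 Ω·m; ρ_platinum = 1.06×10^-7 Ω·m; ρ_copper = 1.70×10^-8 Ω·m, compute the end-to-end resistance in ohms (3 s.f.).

14.0 Ω

Seg 1: A = πr² = π(5.2900e-05 m)² = 8.791e-09 m²
R_1 = (5.28×10^-8)(2.1)/(8.791e-09) = 12.61 Ω
Seg 2: A = π(d/2)² = π(1.6600e-04 m)² = 8.657e-08 m²
R_2 = (1.06×10^-7)(0.945)/(8.657e-08) = 1.157 Ω
Seg 3: A = πr² = π(1.6500e-04 m)² = 8.553e-08 m²
R_3 = (1.70×10^-8)(1.16)/(8.553e-08) = 0.2306 Ω
R_total = R_1 + R_2 + R_3 = 14.0 Ω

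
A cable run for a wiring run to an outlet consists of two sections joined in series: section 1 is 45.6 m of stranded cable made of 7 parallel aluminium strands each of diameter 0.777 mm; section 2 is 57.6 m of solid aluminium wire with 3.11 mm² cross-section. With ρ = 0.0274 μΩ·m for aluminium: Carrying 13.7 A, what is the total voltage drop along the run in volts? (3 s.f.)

ρ = 0.0274 μΩ·m = 2.74×10^-8 Ω·m
Section 1: A_strand = π(3.8850e-04)² = 4.742e-07 m²; R₁ = ρL/(N·A_s) = (2.74×10^-8)(45.6)/(7×4.742e-07) = 0.3764 Ω
Section 2: A = 3.11 mm² = 3.110e-06 m²
R₂ = (2.74×10^-8)(57.6)/(3.110e-06) = 0.5075 Ω
R = R₁ + R₂ = 0.8839 Ω
V = IR = 13.7 × 0.8839 = 12.1 V

12.1 V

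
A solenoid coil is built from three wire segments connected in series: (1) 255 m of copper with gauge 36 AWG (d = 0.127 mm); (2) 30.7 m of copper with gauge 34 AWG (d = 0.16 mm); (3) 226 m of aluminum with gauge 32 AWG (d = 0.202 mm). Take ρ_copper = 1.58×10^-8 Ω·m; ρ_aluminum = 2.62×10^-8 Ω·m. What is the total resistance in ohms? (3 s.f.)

Seg 1: A = π(0.127/2 mm)² = π(6.3500e-05 m)² = 1.267e-08 m²
R_1 = (1.58×10^-8)(255)/(1.267e-08) = 318.1 Ω
Seg 2: A = π(0.16/2 mm)² = π(8.0000e-05 m)² = 2.011e-08 m²
R_2 = (1.58×10^-8)(30.7)/(2.011e-08) = 24.12 Ω
Seg 3: A = π(0.202/2 mm)² = π(1.0100e-04 m)² = 3.205e-08 m²
R_3 = (2.62×10^-8)(226)/(3.205e-08) = 184.8 Ω
R_total = R_1 + R_2 + R_3 = 527 Ω

527 Ω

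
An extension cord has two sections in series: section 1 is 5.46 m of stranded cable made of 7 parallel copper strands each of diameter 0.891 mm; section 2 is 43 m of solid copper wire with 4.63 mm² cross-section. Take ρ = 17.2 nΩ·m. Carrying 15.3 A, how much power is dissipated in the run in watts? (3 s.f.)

42.4 W

ρ = 17.2 nΩ·m = 1.72×10^-8 Ω·m
Section 1: A_strand = π(4.4550e-04)² = 6.235e-07 m²; R₁ = ρL/(N·A_s) = (1.72×10^-8)(5.46)/(7×6.235e-07) = 0.02152 Ω
Section 2: A = 4.63 mm² = 4.630e-06 m²
R₂ = (1.72×10^-8)(43)/(4.630e-06) = 0.1597 Ω
R = R₁ + R₂ = 0.1813 Ω
P = I²R = (15.3)² × 0.1813 = 42.4 W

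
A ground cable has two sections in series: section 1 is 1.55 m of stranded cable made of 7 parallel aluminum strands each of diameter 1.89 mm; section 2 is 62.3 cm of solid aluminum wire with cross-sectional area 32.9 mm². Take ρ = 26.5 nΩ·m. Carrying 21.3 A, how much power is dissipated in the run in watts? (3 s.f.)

ρ = 26.5 nΩ·m = 2.65×10^-8 Ω·m
Section 1: A_strand = π(9.4500e-04)² = 2.806e-06 m²; R₁ = ρL/(N·A_s) = (2.65×10^-8)(1.55)/(7×2.806e-06) = 0.002092 Ω
Section 2: A = 32.9 mm² = 3.290e-05 m²
R₂ = (2.65×10^-8)(0.623)/(3.290e-05) = 5.018×10^-4 Ω
R = R₁ + R₂ = 0.002593 Ω
P = I²R = (21.3)² × 0.002593 = 1.18 W

1.18 W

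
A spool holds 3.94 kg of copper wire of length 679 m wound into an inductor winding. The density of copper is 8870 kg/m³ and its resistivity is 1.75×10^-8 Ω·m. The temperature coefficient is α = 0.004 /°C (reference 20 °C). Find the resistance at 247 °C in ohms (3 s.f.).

34.7 Ω

A = m/(density·L) = 3.94/(8870×679) = 6.5419e-07 m²
R = ρL/A = (1.75×10^-8)(679)/(6.5419e-07) = 18.16 Ω
R(247 °C) = 18.16 × (1 + 0.004×227) = 34.7 Ω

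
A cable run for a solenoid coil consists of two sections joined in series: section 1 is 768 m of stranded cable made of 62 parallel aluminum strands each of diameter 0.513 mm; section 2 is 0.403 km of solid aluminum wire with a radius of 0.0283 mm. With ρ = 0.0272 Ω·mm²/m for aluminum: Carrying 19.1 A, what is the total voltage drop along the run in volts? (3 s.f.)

ρ = 0.0272 Ω·mm²/m = 2.72×10^-8 Ω·m
Section 1: A_strand = π(2.5650e-04)² = 2.067e-07 m²; R₁ = ρL/(N·A_s) = (2.72×10^-8)(768)/(62×2.067e-07) = 1.63 Ω
Section 2: A = πr² = π(2.8300e-05 m)² = 2.516e-09 m²
R₂ = (2.72×10^-8)(403)/(2.516e-09) = 4357 Ω
R = R₁ + R₂ = 4358 Ω
V = IR = 19.1 × 4358 = 83200 V

83200 V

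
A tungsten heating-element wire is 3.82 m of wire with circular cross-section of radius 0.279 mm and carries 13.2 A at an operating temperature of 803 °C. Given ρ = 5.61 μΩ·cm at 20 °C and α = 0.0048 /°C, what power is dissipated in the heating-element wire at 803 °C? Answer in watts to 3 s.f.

727 W

ρ = 5.61 μΩ·cm = 5.61×10^-8 Ω·m
A = πr² = π(2.7900e-04 m)² = 2.445e-07 m²
R₍20₎ = ρL/A = (5.61×10^-8)(3.82)/(2.445e-07) = 0.8763 Ω
R₍803₎ = R₍20₎(1 + αΔT) = 0.8763 × (1 + 0.0048×783) = 4.17 Ω
P = I²R = (13.2)² × 4.17 = 727 W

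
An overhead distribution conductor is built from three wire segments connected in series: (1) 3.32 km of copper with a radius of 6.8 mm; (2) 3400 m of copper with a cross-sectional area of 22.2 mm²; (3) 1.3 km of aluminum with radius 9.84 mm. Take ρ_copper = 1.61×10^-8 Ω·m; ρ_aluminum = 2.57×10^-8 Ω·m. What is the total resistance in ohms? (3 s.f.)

2.94 Ω

Seg 1: A = πr² = π(6.8000e-03 m)² = 1.453e-04 m²
R_1 = (1.61×10^-8)(3320)/(1.453e-04) = 0.368 Ω
Seg 2: A = 22.2 mm² = 2.220e-05 m²
R_2 = (1.61×10^-8)(3400)/(2.220e-05) = 2.466 Ω
Seg 3: A = πr² = π(9.8400e-03 m)² = 3.042e-04 m²
R_3 = (2.57×10^-8)(1300)/(3.042e-04) = 0.1098 Ω
R_total = R_1 + R_2 + R_3 = 2.94 Ω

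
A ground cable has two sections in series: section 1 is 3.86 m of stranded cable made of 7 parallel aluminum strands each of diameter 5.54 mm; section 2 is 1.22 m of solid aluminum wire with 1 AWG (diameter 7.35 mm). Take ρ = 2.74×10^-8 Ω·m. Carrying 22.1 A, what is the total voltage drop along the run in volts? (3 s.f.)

Section 1: A_strand = π(2.7700e-03)² = 2.411e-05 m²; R₁ = ρL/(N·A_s) = (2.74×10^-8)(3.86)/(7×2.411e-05) = 6.268×10^-4 Ω
Section 2: A = π(7.35/2 mm)² = π(3.6750e-03 m)² = 4.243e-05 m²
R₂ = (2.74×10^-8)(1.22)/(4.243e-05) = 7.879×10^-4 Ω
R = R₁ + R₂ = 0.001415 Ω
V = IR = 22.1 × 0.001415 = 0.0313 V

0.0313 V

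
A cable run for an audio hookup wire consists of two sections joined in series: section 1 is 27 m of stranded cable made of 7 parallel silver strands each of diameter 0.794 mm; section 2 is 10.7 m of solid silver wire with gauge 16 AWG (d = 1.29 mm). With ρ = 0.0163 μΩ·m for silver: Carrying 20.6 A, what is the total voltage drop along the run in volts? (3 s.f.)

ρ = 0.0163 μΩ·m = 1.63×10^-8 Ω·m
Section 1: A_strand = π(3.9700e-04)² = 4.951e-07 m²; R₁ = ρL/(N·A_s) = (1.63×10^-8)(27)/(7×4.951e-07) = 0.127 Ω
Section 2: A = π(1.29/2 mm)² = π(6.4500e-04 m)² = 1.307e-06 m²
R₂ = (1.63×10^-8)(10.7)/(1.307e-06) = 0.1334 Ω
R = R₁ + R₂ = 0.2604 Ω
V = IR = 20.6 × 0.2604 = 5.36 V

5.36 V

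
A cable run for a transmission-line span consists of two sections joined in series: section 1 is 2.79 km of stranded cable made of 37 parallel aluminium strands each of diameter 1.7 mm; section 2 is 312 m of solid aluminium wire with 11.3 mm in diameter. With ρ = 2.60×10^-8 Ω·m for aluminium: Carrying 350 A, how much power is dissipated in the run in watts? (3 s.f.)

Section 1: A_strand = π(8.5000e-04)² = 2.270e-06 m²; R₁ = ρL/(N·A_s) = (2.60×10^-8)(2790)/(37×2.270e-06) = 0.8638 Ω
Section 2: A = π(d/2)² = π(5.6500e-03 m)² = 1.003e-04 m²
R₂ = (2.60×10^-8)(312)/(1.003e-04) = 0.08089 Ω
R = R₁ + R₂ = 0.9446 Ω
P = I²R = (350)² × 0.9446 = 1.16×10^5 W

1.16×10^5 W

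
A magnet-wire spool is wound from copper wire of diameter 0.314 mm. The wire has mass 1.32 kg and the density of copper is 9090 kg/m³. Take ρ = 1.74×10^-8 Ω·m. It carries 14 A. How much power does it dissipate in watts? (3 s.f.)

82600 W

A = π(d/2)² = π(1.5700e-04 m)² = 7.7437e-08 m²
L = m/(density·A) = 1.32/(9090×7.7437e-08) = 1875 m
R = ρL/A = (1.74×10^-8)(1875)/(7.7437e-08) = 421.4 Ω
P = I²R = (14)² × 421.4 = 82600 W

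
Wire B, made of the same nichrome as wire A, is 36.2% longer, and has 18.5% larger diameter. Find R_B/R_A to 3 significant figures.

0.970

R ∝ L/d², so R_B/R_A = (1 + 36.2/100) × (1 + 18.5/100)⁻²
= 1.362 × 0.7121 = 0.970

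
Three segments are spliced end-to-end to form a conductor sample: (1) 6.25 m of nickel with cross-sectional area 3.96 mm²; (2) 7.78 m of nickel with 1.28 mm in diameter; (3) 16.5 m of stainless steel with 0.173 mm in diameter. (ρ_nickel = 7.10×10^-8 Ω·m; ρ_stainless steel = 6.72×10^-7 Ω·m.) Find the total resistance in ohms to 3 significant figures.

472 Ω

Seg 1: A = 3.96 mm² = 3.960e-06 m²
R_1 = (7.10×10^-8)(6.25)/(3.960e-06) = 0.1121 Ω
Seg 2: A = π(d/2)² = π(6.4000e-04 m)² = 1.287e-06 m²
R_2 = (7.10×10^-8)(7.78)/(1.287e-06) = 0.4293 Ω
Seg 3: A = π(d/2)² = π(8.6500e-05 m)² = 2.351e-08 m²
R_3 = (6.72×10^-7)(16.5)/(2.351e-08) = 471.7 Ω
R_total = R_1 + R_2 + R_3 = 472 Ω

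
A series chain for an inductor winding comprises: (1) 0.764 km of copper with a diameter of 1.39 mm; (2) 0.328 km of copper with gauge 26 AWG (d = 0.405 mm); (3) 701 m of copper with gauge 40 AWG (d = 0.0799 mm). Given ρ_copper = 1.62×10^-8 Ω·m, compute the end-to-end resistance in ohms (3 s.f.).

Seg 1: A = π(d/2)² = π(6.9500e-04 m)² = 1.517e-06 m²
R_1 = (1.62×10^-8)(764)/(1.517e-06) = 8.156 Ω
Seg 2: A = π(0.405/2 mm)² = π(2.0250e-04 m)² = 1.288e-07 m²
R_2 = (1.62×10^-8)(328)/(1.288e-07) = 41.25 Ω
Seg 3: A = π(0.0799/2 mm)² = π(3.9950e-05 m)² = 5.014e-09 m²
R_3 = (1.62×10^-8)(701)/(5.014e-09) = 2265 Ω
R_total = R_1 + R_2 + R_3 = 2310 Ω

2310 Ω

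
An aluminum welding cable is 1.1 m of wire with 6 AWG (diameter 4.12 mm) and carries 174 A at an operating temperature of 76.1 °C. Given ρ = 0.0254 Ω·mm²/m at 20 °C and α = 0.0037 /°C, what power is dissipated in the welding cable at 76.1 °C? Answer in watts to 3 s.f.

76.6 W

ρ = 0.0254 Ω·mm²/m = 2.54×10^-8 Ω·m
A = π(4.12/2 mm)² = π(2.0600e-03 m)² = 1.333e-05 m²
R₍20₎ = ρL/A = (2.54×10^-8)(1.1)/(1.333e-05) = 0.002096 Ω
R₍76.1₎ = R₍20₎(1 + αΔT) = 0.002096 × (1 + 0.0037×56.1) = 0.002531 Ω
P = I²R = (174)² × 0.002531 = 76.6 W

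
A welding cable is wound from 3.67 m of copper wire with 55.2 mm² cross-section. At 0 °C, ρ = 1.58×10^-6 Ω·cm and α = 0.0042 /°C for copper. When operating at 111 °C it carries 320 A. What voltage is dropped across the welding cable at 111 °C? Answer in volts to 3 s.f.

ρ = 1.58×10^-6 Ω·cm = 1.58×10^-8 Ω·m
A = 55.2 mm² = 5.520e-05 m²
R₍0₎ = ρL/A = (1.58×10^-8)(3.67)/(5.520e-05) = 0.00105 Ω
R₍111₎ = R₍0₎(1 + αΔT) = 0.00105 × (1 + 0.0042×111) = 0.00154 Ω
V = IR = 320 × 0.00154 = 0.493 V

0.493 V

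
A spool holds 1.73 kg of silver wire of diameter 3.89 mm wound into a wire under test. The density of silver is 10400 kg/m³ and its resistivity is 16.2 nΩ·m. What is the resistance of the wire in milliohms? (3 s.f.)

ρ = 16.2 nΩ·m = 1.62×10^-8 Ω·m
A = π(d/2)² = π(1.9450e-03 m)² = 1.1885e-05 m²
L = m/(density·A) = 1.73/(10400×1.1885e-05) = 14 m
R = ρL/A = (1.62×10^-8)(14)/(1.1885e-05) = 19.1 mΩ

19.1 mΩ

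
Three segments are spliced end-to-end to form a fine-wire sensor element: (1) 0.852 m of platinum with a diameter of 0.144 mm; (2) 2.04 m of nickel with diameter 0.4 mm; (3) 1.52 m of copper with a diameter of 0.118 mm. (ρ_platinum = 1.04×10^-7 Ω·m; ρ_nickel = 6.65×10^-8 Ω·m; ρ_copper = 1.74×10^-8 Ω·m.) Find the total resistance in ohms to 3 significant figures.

Seg 1: A = π(d/2)² = π(7.2000e-05 m)² = 1.629e-08 m²
R_1 = (1.04×10^-7)(0.852)/(1.629e-08) = 5.441 Ω
Seg 2: A = π(d/2)² = π(2.0000e-04 m)² = 1.257e-07 m²
R_2 = (6.65×10^-8)(2.04)/(1.257e-07) = 1.08 Ω
Seg 3: A = π(d/2)² = π(5.9000e-05 m)² = 1.094e-08 m²
R_3 = (1.74×10^-8)(1.52)/(1.094e-08) = 2.418 Ω
R_total = R_1 + R_2 + R_3 = 8.94 Ω

8.94 Ω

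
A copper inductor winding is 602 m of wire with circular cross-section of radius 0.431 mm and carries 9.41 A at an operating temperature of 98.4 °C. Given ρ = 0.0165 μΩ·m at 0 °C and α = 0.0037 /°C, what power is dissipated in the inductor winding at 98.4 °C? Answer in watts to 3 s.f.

2060 W

ρ = 0.0165 μΩ·m = 1.65×10^-8 Ω·m
A = πr² = π(4.3100e-04 m)² = 5.836e-07 m²
R₍0₎ = ρL/A = (1.65×10^-8)(602)/(5.836e-07) = 17.02 Ω
R₍98.4₎ = R₍0₎(1 + αΔT) = 17.02 × (1 + 0.0037×98.4) = 23.22 Ω
P = I²R = (9.41)² × 23.22 = 2060 W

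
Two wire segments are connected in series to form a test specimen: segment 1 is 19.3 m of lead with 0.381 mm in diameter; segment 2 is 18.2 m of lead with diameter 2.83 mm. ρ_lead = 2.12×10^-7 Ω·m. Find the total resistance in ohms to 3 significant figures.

36.5 Ω

Segment 1: A = π(d/2)² = π(1.9050e-04 m)² = 1.140e-07 m²
R₁ = ρL/A = (2.12×10^-7)(19.3)/(1.140e-07) = 35.89 Ω
Segment 2: A = π(d/2)² = π(1.4150e-03 m)² = 6.290e-06 m²
R₂ = (2.12×10^-7)(18.2)/(6.290e-06) = 0.6134 Ω
R = R₁ + R₂ = 36.5 Ω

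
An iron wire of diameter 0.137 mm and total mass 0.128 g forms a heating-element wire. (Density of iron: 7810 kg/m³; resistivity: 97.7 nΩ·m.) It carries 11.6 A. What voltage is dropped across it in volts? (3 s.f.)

ρ = 97.7 nΩ·m = 9.77×10^-8 Ω·m
A = π(d/2)² = π(6.8500e-05 m)² = 1.4741e-08 m²
L = m/(density·A) = 1.280×10^-4/(7810×1.4741e-08) = 1.112 m
R = ρL/A = (9.77×10^-8)(1.112)/(1.4741e-08) = 7.369 Ω
V = IR = 11.6 × 7.369 = 85.5 V

85.5 V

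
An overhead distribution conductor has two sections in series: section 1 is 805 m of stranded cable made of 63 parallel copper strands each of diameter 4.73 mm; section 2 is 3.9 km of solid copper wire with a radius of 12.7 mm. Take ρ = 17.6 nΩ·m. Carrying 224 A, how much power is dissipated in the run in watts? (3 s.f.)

7440 W

ρ = 17.6 nΩ·m = 1.76×10^-8 Ω·m
Section 1: A_strand = π(2.3650e-03)² = 1.757e-05 m²; R₁ = ρL/(N·A_s) = (1.76×10^-8)(805)/(63×1.757e-05) = 0.0128 Ω
Section 2: A = πr² = π(1.2700e-02 m)² = 5.067e-04 m²
R₂ = (1.76×10^-8)(3900)/(5.067e-04) = 0.1355 Ω
R = R₁ + R₂ = 0.1483 Ω
P = I²R = (224)² × 0.1483 = 7440 W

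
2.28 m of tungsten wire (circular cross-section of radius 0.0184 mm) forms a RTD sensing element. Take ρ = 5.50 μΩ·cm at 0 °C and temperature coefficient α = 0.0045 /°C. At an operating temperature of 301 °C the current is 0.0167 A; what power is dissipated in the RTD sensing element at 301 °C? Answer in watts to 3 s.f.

0.0774 W

ρ = 5.50 μΩ·cm = 5.50×10^-8 Ω·m
A = πr² = π(1.8400e-05 m)² = 1.064e-09 m²
R₍0₎ = ρL/A = (5.50×10^-8)(2.28)/(1.064e-09) = 117.9 Ω
R₍301₎ = R₍0₎(1 + αΔT) = 117.9 × (1 + 0.0045×301) = 277.6 Ω
P = I²R = (0.0167)² × 277.6 = 0.0774 W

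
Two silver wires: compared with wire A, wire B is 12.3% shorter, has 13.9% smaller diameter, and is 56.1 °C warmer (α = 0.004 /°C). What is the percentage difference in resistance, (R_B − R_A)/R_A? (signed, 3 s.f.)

44.8%

R ∝ ρL/d² with ρ ∝ (1+αΔT), so R_B/R_A = (1 − 12.3/100) × (1 − 13.9/100)⁻² × (1 + 0.004×56.1)
= 0.877 × 1.349 × 1.224 = 1.448
(R_B − R_A)/R_A = 1.448 − 1 = 44.8%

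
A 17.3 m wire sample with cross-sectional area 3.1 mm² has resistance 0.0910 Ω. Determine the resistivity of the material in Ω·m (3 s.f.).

A = 3.1 mm² = 3.100e-06 m²
ρ = RA/L = (0.091)(3.100e-06)/(17.3) = 1.63×10^-8 Ω·m

1.63×10^-8 Ω·m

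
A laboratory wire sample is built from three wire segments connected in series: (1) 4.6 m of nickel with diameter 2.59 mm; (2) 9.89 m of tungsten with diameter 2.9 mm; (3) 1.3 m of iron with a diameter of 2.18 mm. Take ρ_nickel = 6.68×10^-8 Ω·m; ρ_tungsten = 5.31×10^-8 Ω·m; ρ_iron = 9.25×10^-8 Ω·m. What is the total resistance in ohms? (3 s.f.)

Seg 1: A = π(d/2)² = π(1.2950e-03 m)² = 5.269e-06 m²
R_1 = (6.68×10^-8)(4.6)/(5.269e-06) = 0.05832 Ω
Seg 2: A = π(d/2)² = π(1.4500e-03 m)² = 6.605e-06 m²
R_2 = (5.31×10^-8)(9.89)/(6.605e-06) = 0.07951 Ω
Seg 3: A = π(d/2)² = π(1.0900e-03 m)² = 3.733e-06 m²
R_3 = (9.25×10^-8)(1.3)/(3.733e-06) = 0.03222 Ω
R_total = R_1 + R_2 + R_3 = 0.170 Ω

0.170 Ω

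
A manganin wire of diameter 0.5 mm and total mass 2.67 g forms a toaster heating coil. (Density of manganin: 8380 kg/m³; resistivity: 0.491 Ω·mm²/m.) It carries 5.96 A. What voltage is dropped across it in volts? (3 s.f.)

ρ = 0.491 Ω·mm²/m = 4.91×10^-7 Ω·m
A = π(d/2)² = π(2.5000e-04 m)² = 1.9635e-07 m²
L = m/(density·A) = 0.00267/(8380×1.9635e-07) = 1.623 m
R = ρL/A = (4.91×10^-7)(1.623)/(1.9635e-07) = 4.058 Ω
V = IR = 5.96 × 4.058 = 24.2 V

24.2 V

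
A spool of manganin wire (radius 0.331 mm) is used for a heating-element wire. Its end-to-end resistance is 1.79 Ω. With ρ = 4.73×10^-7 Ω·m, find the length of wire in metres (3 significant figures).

1.30 m

A = πr² = π(3.3100e-04 m)² = 3.442e-07 m²
L = RA/ρ = (1.79)(3.442e-07)/(4.73×10^-7) = 1.30 m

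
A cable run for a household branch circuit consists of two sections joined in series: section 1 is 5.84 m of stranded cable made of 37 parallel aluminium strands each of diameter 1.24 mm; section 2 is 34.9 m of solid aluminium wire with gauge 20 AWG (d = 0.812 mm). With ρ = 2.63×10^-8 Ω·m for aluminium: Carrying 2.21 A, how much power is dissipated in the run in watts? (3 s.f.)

Section 1: A_strand = π(6.2000e-04)² = 1.208e-06 m²; R₁ = ρL/(N·A_s) = (2.63×10^-8)(5.84)/(37×1.208e-06) = 0.003437 Ω
Section 2: A = π(0.812/2 mm)² = π(4.0600e-04 m)² = 5.178e-07 m²
R₂ = (2.63×10^-8)(34.9)/(5.178e-07) = 1.772 Ω
R = R₁ + R₂ = 1.776 Ω
P = I²R = (2.21)² × 1.776 = 8.67 W

8.67 W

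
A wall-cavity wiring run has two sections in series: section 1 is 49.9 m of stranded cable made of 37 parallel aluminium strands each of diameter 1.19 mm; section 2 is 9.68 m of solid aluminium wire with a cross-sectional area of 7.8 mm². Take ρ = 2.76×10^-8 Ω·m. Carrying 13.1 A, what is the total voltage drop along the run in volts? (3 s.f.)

Section 1: A_strand = π(5.9500e-04)² = 1.112e-06 m²; R₁ = ρL/(N·A_s) = (2.76×10^-8)(49.9)/(37×1.112e-06) = 0.03347 Ω
Section 2: A = 7.8 mm² = 7.800e-06 m²
R₂ = (2.76×10^-8)(9.68)/(7.800e-06) = 0.03425 Ω
R = R₁ + R₂ = 0.06772 Ω
V = IR = 13.1 × 0.06772 = 0.887 V

0.887 V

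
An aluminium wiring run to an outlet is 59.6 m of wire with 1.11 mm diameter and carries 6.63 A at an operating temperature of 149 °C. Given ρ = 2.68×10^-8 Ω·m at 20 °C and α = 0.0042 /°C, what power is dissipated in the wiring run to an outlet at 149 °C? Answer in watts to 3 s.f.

112 W

A = π(d/2)² = π(5.5500e-04 m)² = 9.677e-07 m²
R₍20₎ = ρL/A = (2.68×10^-8)(59.6)/(9.677e-07) = 1.651 Ω
R₍149₎ = R₍20₎(1 + αΔT) = 1.651 × (1 + 0.0042×129) = 2.545 Ω
P = I²R = (6.63)² × 2.545 = 112 W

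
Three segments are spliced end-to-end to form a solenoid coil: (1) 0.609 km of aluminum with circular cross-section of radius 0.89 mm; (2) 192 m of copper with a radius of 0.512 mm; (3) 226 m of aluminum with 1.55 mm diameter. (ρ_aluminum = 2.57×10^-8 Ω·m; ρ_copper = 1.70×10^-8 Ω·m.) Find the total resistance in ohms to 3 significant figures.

13.3 Ω

Seg 1: A = πr² = π(8.9000e-04 m)² = 2.488e-06 m²
R_1 = (2.57×10^-8)(609)/(2.488e-06) = 6.29 Ω
Seg 2: A = πr² = π(5.1200e-04 m)² = 8.235e-07 m²
R_2 = (1.70×10^-8)(192)/(8.235e-07) = 3.963 Ω
Seg 3: A = π(d/2)² = π(7.7500e-04 m)² = 1.887e-06 m²
R_3 = (2.57×10^-8)(226)/(1.887e-06) = 3.078 Ω
R_total = R_1 + R_2 + R_3 = 13.3 Ω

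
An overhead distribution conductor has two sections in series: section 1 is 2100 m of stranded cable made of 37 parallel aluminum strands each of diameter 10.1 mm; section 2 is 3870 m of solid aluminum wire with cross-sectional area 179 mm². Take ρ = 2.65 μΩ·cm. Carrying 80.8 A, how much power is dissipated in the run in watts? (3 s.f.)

3860 W

ρ = 2.65 μΩ·cm = 2.65×10^-8 Ω·m
Section 1: A_strand = π(5.0500e-03)² = 8.012e-05 m²; R₁ = ρL/(N·A_s) = (2.65×10^-8)(2100)/(37×8.012e-05) = 0.01877 Ω
Section 2: A = 179 mm² = 1.790e-04 m²
R₂ = (2.65×10^-8)(3870)/(1.790e-04) = 0.5729 Ω
R = R₁ + R₂ = 0.5917 Ω
P = I²R = (80.8)² × 0.5917 = 3860 W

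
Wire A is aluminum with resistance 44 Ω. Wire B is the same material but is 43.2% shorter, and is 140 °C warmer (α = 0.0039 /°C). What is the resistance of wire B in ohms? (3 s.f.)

38.6 Ω

R ∝ ρL/d² with ρ ∝ (1+αΔT), so R_B/R_A = (1 − 43.2/100) × (1 + 0.0039×140)
= 0.568 × 1.546 = 0.8781
R_B = 0.8781 × 44 = 38.6 Ω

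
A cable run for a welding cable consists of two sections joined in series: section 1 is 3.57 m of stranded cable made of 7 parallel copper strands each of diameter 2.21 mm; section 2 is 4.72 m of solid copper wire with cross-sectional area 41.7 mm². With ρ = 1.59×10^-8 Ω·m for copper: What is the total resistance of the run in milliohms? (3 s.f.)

Section 1: A_strand = π(1.1050e-03)² = 3.836e-06 m²; R₁ = ρL/(N·A_s) = (1.59×10^-8)(3.57)/(7×3.836e-06) = 0.002114 Ω
Section 2: A = 41.7 mm² = 4.170e-05 m²
R₂ = (1.59×10^-8)(4.72)/(4.170e-05) = 0.0018 Ω
R = R₁ + R₂ = 3.91 mΩ

3.91 mΩ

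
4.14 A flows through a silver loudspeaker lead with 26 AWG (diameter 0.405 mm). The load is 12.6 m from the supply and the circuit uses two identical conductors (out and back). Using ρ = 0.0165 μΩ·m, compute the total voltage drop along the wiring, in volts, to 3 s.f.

ρ = 0.0165 μΩ·m = 1.65×10^-8 Ω·m
A = π(0.405/2 mm)² = π(2.0250e-04 m)² = 1.288e-07 m²
Total conductor length (both ways) L = 2 × 12.6 = 25.2 m
R = ρL/A = (1.65×10^-8)(25.2)/(1.288e-07) = 3.228 Ω
V = IR = 4.14 × 3.228 = 13.4 V

13.4 V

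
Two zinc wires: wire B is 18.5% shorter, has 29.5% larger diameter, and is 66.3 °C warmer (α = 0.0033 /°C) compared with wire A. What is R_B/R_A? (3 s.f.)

R ∝ ρL/d² with ρ ∝ (1+αΔT), so R_B/R_A = (1 − 18.5/100) × (1 + 29.5/100)⁻² × (1 + 0.0033×66.3)
= 0.815 × 0.5963 × 1.219 = 0.592

0.592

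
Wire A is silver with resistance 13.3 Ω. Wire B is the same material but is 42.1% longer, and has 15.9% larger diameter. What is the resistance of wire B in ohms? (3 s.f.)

R ∝ L/d², so R_B/R_A = (1 + 42.1/100) × (1 + 15.9/100)⁻²
= 1.421 × 0.7444 = 1.058
R_B = 1.058 × 13.3 = 14.1 Ω

14.1 Ω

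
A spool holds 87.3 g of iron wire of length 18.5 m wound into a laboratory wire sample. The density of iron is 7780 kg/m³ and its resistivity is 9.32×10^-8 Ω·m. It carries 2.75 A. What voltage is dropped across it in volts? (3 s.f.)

A = m/(density·L) = 0.0873/(7780×18.5) = 6.0654e-07 m²
R = ρL/A = (9.32×10^-8)(18.5)/(6.0654e-07) = 2.843 Ω
V = IR = 2.75 × 2.843 = 7.82 V

7.82 V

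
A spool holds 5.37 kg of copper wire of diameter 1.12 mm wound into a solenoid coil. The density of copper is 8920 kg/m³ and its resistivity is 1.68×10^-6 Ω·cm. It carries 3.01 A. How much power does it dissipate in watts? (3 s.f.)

ρ = 1.68×10^-6 Ω·cm = 1.68×10^-8 Ω·m
A = π(d/2)² = π(5.6000e-04 m)² = 9.8520e-07 m²
L = m/(density·A) = 5.37/(8920×9.8520e-07) = 611.1 m
R = ρL/A = (1.68×10^-8)(611.1)/(9.8520e-07) = 10.42 Ω
P = I²R = (3.01)² × 10.42 = 94.4 W

94.4 W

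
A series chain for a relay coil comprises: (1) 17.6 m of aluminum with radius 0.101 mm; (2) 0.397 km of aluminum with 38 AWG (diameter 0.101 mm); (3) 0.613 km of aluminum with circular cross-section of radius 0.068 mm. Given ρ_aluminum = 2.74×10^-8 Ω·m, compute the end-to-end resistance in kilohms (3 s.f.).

2.53 kΩ

Seg 1: A = πr² = π(1.0100e-04 m)² = 3.205e-08 m²
R_1 = (2.74×10^-8)(17.6)/(3.205e-08) = 15.05 Ω
Seg 2: A = π(0.101/2 mm)² = π(5.0500e-05 m)² = 8.012e-09 m²
R_2 = (2.74×10^-8)(397)/(8.012e-09) = 1358 Ω
Seg 3: A = πr² = π(6.8000e-05 m)² = 1.453e-08 m²
R_3 = (2.74×10^-8)(613)/(1.453e-08) = 1156 Ω
R_total = R_1 + R_2 + R_3 = 2.53 kΩ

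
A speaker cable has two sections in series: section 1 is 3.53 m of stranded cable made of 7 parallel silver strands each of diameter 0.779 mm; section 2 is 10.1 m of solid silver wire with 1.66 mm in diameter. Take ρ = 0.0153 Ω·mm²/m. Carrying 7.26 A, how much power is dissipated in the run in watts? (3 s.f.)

ρ = 0.0153 Ω·mm²/m = 1.53×10^-8 Ω·m
Section 1: A_strand = π(3.8950e-04)² = 4.766e-07 m²; R₁ = ρL/(N·A_s) = (1.53×10^-8)(3.53)/(7×4.766e-07) = 0.01619 Ω
Section 2: A = π(d/2)² = π(8.3000e-04 m)² = 2.164e-06 m²
R₂ = (1.53×10^-8)(10.1)/(2.164e-06) = 0.0714 Ω
R = R₁ + R₂ = 0.08759 Ω
P = I²R = (7.26)² × 0.08759 = 4.62 W

4.62 W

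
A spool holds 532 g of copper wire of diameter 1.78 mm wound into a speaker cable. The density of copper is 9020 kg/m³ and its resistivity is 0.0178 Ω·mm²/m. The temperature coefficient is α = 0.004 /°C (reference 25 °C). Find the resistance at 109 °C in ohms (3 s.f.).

ρ = 0.0178 Ω·mm²/m = 1.78×10^-8 Ω·m
A = π(d/2)² = π(8.9000e-04 m)² = 2.4885e-06 m²
L = m/(density·A) = 0.532/(9020×2.4885e-06) = 23.7 m
R = ρL/A = (1.78×10^-8)(23.7)/(2.4885e-06) = 0.1695 Ω
R(109 °C) = 0.1695 × (1 + 0.004×84) = 0.227 Ω

0.227 Ω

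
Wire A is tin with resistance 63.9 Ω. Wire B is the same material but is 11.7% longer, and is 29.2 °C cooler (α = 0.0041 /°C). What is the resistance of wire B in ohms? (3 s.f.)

R ∝ ρL/d² with ρ ∝ (1+αΔT), so R_B/R_A = (1 + 11.7/100) × (1 − 0.0041×29.2)
= 1.117 × 0.8803 = 0.9833
R_B = 0.9833 × 63.9 = 62.8 Ω

62.8 Ω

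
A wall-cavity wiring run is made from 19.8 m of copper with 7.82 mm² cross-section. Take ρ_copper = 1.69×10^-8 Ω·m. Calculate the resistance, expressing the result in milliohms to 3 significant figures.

42.8 mΩ

A = 7.82 mm² = 7.820e-06 m²
R = ρL/A = (1.69×10^-8)(19.8 m)/(7.820e-06 m²) = 42.8 mΩ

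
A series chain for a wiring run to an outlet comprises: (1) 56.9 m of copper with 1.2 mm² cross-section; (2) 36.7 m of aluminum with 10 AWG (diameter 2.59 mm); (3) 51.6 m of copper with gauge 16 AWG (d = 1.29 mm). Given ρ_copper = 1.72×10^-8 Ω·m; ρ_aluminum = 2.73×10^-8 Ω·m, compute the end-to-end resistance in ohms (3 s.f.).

1.68 Ω

Seg 1: A = 1.2 mm² = 1.200e-06 m²
R_1 = (1.72×10^-8)(56.9)/(1.200e-06) = 0.8156 Ω
Seg 2: A = π(2.59/2 mm)² = π(1.2950e-03 m)² = 5.269e-06 m²
R_2 = (2.73×10^-8)(36.7)/(5.269e-06) = 0.1902 Ω
Seg 3: A = π(1.29/2 mm)² = π(6.4500e-04 m)² = 1.307e-06 m²
R_3 = (1.72×10^-8)(51.6)/(1.307e-06) = 0.6791 Ω
R_total = R_1 + R_2 + R_3 = 1.68 Ω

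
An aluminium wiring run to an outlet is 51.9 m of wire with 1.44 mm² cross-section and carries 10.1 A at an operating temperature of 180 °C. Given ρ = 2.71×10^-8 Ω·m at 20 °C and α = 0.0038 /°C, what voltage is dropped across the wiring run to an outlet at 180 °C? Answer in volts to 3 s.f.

15.9 V

A = 1.44 mm² = 1.440e-06 m²
R₍20₎ = ρL/A = (2.71×10^-8)(51.9)/(1.440e-06) = 0.9767 Ω
R₍180₎ = R₍20₎(1 + αΔT) = 0.9767 × (1 + 0.0038×160) = 1.571 Ω
V = IR = 10.1 × 1.571 = 15.9 V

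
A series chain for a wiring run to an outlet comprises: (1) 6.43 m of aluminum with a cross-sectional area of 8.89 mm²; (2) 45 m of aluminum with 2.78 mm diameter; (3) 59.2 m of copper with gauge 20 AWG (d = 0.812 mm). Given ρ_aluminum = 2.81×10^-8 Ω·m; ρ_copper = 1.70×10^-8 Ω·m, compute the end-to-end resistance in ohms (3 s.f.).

2.17 Ω

Seg 1: A = 8.89 mm² = 8.890e-06 m²
R_1 = (2.81×10^-8)(6.43)/(8.890e-06) = 0.02032 Ω
Seg 2: A = π(d/2)² = π(1.3900e-03 m)² = 6.070e-06 m²
R_2 = (2.81×10^-8)(45)/(6.070e-06) = 0.2083 Ω
Seg 3: A = π(0.812/2 mm)² = π(4.0600e-04 m)² = 5.178e-07 m²
R_3 = (1.70×10^-8)(59.2)/(5.178e-07) = 1.943 Ω
R_total = R_1 + R_2 + R_3 = 2.17 Ω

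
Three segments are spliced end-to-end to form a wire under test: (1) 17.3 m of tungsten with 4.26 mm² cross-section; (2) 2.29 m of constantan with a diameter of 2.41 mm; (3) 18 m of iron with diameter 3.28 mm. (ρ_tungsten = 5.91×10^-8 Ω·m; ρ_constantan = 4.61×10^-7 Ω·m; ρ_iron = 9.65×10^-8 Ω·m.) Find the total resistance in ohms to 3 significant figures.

0.677 Ω

Seg 1: A = 4.26 mm² = 4.260e-06 m²
R_1 = (5.91×10^-8)(17.3)/(4.260e-06) = 0.24 Ω
Seg 2: A = π(d/2)² = π(1.2050e-03 m)² = 4.562e-06 m²
R_2 = (4.61×10^-7)(2.29)/(4.562e-06) = 0.2314 Ω
Seg 3: A = π(d/2)² = π(1.6400e-03 m)² = 8.450e-06 m²
R_3 = (9.65×10^-8)(18)/(8.450e-06) = 0.2056 Ω
R_total = R_1 + R_2 + R_3 = 0.677 Ω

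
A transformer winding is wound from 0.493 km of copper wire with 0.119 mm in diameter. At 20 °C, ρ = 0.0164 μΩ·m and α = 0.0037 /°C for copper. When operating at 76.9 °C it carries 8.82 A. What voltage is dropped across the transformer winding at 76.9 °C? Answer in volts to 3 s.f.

7760 V

ρ = 0.0164 μΩ·m = 1.64×10^-8 Ω·m
A = π(d/2)² = π(5.9500e-05 m)² = 1.112e-08 m²
R₍20₎ = ρL/A = (1.64×10^-8)(493)/(1.112e-08) = 727 Ω
R₍76.9₎ = R₍20₎(1 + αΔT) = 727 × (1 + 0.0037×56.9) = 880 Ω
V = IR = 8.82 × 880 = 7760 V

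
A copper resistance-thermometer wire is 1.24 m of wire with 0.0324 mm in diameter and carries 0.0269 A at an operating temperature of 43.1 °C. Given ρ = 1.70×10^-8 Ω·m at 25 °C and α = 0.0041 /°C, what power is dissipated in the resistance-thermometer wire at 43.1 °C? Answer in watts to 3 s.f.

A = π(d/2)² = π(1.6200e-05 m)² = 8.245e-10 m²
R₍25₎ = ρL/A = (1.70×10^-8)(1.24)/(8.245e-10) = 25.57 Ω
R₍43.1₎ = R₍25₎(1 + αΔT) = 25.57 × (1 + 0.0041×18.1) = 27.47 Ω
P = I²R = (0.0269)² × 27.47 = 0.0199 W

0.0199 W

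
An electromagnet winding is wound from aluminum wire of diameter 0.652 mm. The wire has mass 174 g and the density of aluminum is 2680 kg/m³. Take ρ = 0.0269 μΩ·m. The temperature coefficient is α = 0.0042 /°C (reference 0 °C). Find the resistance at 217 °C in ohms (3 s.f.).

ρ = 0.0269 μΩ·m = 2.69×10^-8 Ω·m
A = π(d/2)² = π(3.2600e-04 m)² = 3.3388e-07 m²
L = m/(density·A) = 0.174/(2680×3.3388e-07) = 194.5 m
R = ρL/A = (2.69×10^-8)(194.5)/(3.3388e-07) = 15.67 Ω
R(217 °C) = 15.67 × (1 + 0.0042×217) = 29.9 Ω

29.9 Ω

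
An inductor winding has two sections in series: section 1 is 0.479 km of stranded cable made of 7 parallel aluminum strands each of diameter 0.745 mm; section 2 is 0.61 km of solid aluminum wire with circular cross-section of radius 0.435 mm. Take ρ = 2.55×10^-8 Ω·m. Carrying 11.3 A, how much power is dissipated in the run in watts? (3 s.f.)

3850 W

Section 1: A_strand = π(3.7250e-04)² = 4.359e-07 m²; R₁ = ρL/(N·A_s) = (2.55×10^-8)(479)/(7×4.359e-07) = 4.003 Ω
Section 2: A = πr² = π(4.3500e-04 m)² = 5.945e-07 m²
R₂ = (2.55×10^-8)(610)/(5.945e-07) = 26.17 Ω
R = R₁ + R₂ = 30.17 Ω
P = I²R = (11.3)² × 30.17 = 3850 W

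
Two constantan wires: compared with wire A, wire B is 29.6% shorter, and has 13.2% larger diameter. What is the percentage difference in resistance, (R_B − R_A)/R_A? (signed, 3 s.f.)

R ∝ L/d², so R_B/R_A = (1 − 29.6/100) × (1 + 13.2/100)⁻²
= 0.704 × 0.7804 = 0.5494
(R_B − R_A)/R_A = 0.5494 − 1 = -45.1%

-45.1%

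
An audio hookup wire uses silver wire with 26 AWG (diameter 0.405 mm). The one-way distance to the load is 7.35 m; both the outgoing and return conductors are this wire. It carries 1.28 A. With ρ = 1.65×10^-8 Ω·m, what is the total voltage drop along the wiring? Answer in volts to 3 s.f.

A = π(0.405/2 mm)² = π(2.0250e-04 m)² = 1.288e-07 m²
Total conductor length (both ways) L = 2 × 7.35 = 14.7 m
R = ρL/A = (1.65×10^-8)(14.7)/(1.288e-07) = 1.883 Ω
V = IR = 1.28 × 1.883 = 2.41 V

2.41 V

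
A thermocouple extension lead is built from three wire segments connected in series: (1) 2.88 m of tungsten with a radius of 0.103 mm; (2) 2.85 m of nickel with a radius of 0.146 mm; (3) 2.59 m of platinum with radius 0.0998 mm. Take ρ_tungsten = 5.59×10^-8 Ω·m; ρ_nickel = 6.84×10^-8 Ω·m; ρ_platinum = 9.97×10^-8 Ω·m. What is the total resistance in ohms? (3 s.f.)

Seg 1: A = πr² = π(1.0300e-04 m)² = 3.333e-08 m²
R_1 = (5.59×10^-8)(2.88)/(3.333e-08) = 4.83 Ω
Seg 2: A = πr² = π(1.4600e-04 m)² = 6.697e-08 m²
R_2 = (6.84×10^-8)(2.85)/(6.697e-08) = 2.911 Ω
Seg 3: A = πr² = π(9.9800e-05 m)² = 3.129e-08 m²
R_3 = (9.97×10^-8)(2.59)/(3.129e-08) = 8.252 Ω
R_total = R_1 + R_2 + R_3 = 16.0 Ω

16.0 Ω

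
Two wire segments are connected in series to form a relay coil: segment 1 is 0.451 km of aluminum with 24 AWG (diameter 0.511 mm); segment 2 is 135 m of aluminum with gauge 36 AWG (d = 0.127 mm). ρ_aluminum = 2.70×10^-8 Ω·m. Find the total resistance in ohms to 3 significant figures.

Segment 1: A = π(0.511/2 mm)² = π(2.5550e-04 m)² = 2.051e-07 m²
R₁ = ρL/A = (2.70×10^-8)(451)/(2.051e-07) = 59.38 Ω
Segment 2: A = π(0.127/2 mm)² = π(6.3500e-05 m)² = 1.267e-08 m²
R₂ = (2.70×10^-8)(135)/(1.267e-08) = 287.7 Ω
R = R₁ + R₂ = 347 Ω

347 Ω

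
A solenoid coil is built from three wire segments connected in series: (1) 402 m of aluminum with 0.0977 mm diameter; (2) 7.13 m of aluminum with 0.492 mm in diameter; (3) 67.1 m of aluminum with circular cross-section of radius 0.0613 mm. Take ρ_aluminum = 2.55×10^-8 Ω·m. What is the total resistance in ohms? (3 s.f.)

Seg 1: A = π(d/2)² = π(4.8850e-05 m)² = 7.497e-09 m²
R_1 = (2.55×10^-8)(402)/(7.497e-09) = 1367 Ω
Seg 2: A = π(d/2)² = π(2.4600e-04 m)² = 1.901e-07 m²
R_2 = (2.55×10^-8)(7.13)/(1.901e-07) = 0.9563 Ω
Seg 3: A = πr² = π(6.1300e-05 m)² = 1.181e-08 m²
R_3 = (2.55×10^-8)(67.1)/(1.181e-08) = 144.9 Ω
R_total = R_1 + R_2 + R_3 = 1510 Ω

1510 Ω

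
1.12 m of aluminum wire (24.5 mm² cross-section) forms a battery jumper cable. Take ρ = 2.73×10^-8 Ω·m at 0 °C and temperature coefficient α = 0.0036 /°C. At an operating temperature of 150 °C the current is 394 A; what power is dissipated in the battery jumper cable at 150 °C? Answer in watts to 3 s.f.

298 W

A = 24.5 mm² = 2.450e-05 m²
R₍0₎ = ρL/A = (2.73×10^-8)(1.12)/(2.450e-05) = 0.001248 Ω
R₍150₎ = R₍0₎(1 + αΔT) = 0.001248 × (1 + 0.0036×150) = 0.001922 Ω
P = I²R = (394)² × 0.001922 = 298 W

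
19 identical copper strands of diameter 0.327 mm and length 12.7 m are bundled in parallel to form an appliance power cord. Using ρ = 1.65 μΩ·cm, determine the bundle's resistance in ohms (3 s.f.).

ρ = 1.65 μΩ·cm = 1.65×10^-8 Ω·m
A_strand = π(1.6350e-04 m)² = 8.398e-08 m²
R_strand = ρL/A = (1.65×10^-8)(12.7)/(8.398e-08) = 2.495 Ω
R_total = R_strand/N = 2.495/19 = 0.131 Ω

0.131 Ω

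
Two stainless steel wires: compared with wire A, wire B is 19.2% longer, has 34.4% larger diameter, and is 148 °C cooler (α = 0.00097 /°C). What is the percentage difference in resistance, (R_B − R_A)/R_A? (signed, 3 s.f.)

-43.5%

R ∝ ρL/d² with ρ ∝ (1+αΔT), so R_B/R_A = (1 + 19.2/100) × (1 + 34.4/100)⁻² × (1 − 0.00097×148)
= 1.192 × 0.5536 × 0.8564 = 0.5652
(R_B − R_A)/R_A = 0.5652 − 1 = -43.5%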